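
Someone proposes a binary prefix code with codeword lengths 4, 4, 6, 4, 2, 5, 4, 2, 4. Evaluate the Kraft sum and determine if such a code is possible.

0.859375; yes

With common denominator 2^6 = 64: Σ 2^(−ℓᵢ) = 4/64 + 4/64 + 1/64 + 4/64 + 16/64 + 2/64 + 4/64 + 16/64 + 4/64 = 55/64 = 0.859375.
Kraft's inequality requires Σ ≤ 1; here Σ = 0.859375 ≤ 1, so such a prefix code exists.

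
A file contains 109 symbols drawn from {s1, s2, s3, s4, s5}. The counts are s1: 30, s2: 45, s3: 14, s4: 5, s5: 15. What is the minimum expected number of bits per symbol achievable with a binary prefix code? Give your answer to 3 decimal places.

2.073 bits/symbol

Probabilities are the counts divided by 109.
Repeatedly combine the two least-probable nodes; the expected code length is the sum of the merged weights.
merge 5/109 + 14/109 → 19/109
merge 15/109 + 19/109 → 34/109
merge 30/109 + 34/109 → 64/109
merge 45/109 + 64/109 → 1
L = 19/109 + 34/109 + 64/109 + 1 = 226/109 ≈ 2.073 bits/symbol.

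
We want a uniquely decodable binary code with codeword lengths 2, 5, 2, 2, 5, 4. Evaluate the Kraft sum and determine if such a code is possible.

With common denominator 2^5 = 32: Σ 2^(−ℓᵢ) = 8/32 + 1/32 + 8/32 + 8/32 + 1/32 + 2/32 = 28/32 = 0.875.
Kraft's inequality requires Σ ≤ 1; here Σ = 0.875 ≤ 1, so such a prefix code exists.

0.875; yes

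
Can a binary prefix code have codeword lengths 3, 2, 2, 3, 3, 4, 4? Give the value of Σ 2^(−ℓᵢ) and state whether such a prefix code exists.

1; yes

With common denominator 2^4 = 16: Σ 2^(−ℓᵢ) = 2/16 + 4/16 + 4/16 + 2/16 + 2/16 + 1/16 + 1/16 = 16/16 = 1.
Kraft's inequality requires Σ ≤ 1; here Σ = 1 ≤ 1, so such a prefix code exists.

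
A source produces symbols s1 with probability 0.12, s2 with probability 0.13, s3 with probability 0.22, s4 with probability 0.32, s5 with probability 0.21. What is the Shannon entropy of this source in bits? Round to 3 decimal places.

2.229 bits

H = −Σ pᵢ log₂ pᵢ.
−0.12·log₂(0.12) = 0.3671
−0.13·log₂(0.13) = 0.3826
−0.22·log₂(0.22) = 0.4806
−0.32·log₂(0.32) = 0.5260
−0.21·log₂(0.21) = 0.4728
Sum ≈ 2.2291 → 2.229 bits.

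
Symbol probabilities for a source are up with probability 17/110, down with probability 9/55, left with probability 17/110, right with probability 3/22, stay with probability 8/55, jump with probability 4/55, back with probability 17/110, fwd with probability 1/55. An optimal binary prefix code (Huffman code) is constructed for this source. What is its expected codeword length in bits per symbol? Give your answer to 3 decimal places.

Repeatedly combine the two least-probable nodes; the expected code length is the sum of the merged weights.
merge 1/55 + 4/55 → 1/11
merge 1/11 + 3/22 → 5/22
merge 8/55 + 17/110 → 3/10
merge 17/110 + 17/110 → 17/55
merge 9/55 + 5/22 → 43/110
merge 3/10 + 17/55 → 67/110
merge 43/110 + 67/110 → 1
L = 1/11 + 5/22 + 3/10 + 17/55 + 43/110 + 67/110 + 1 = 161/55 ≈ 2.927 bits/symbol.

2.927 bits/symbol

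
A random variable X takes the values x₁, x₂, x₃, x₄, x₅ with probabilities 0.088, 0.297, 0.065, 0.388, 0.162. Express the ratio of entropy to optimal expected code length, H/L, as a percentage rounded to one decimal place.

Entropy H = −Σ p log₂ p ≈ 2.0404 bits.
Huffman merges: 13/200+11/125→153/1000; 153/1000+81/500→63/200; 297/1000+63/200→153/250; 97/250+153/250→1. L = 52/25 ≈ 2.0800.
Efficiency = H/L = 2.0404/2.0800 = 98.1%.

98.1%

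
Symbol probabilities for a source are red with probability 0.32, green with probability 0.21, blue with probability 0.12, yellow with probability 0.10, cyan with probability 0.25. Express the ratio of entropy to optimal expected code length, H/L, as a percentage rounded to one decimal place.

Entropy H = −Σ p log₂ p ≈ 2.1981 bits.
Huffman merges: 1/10+3/25→11/50; 21/100+11/50→43/100; 1/4+8/25→57/100; 43/100+57/100→1. L = 111/50 ≈ 2.2200.
Efficiency = H/L = 2.1981/2.2200 = 99.0%.

99.0%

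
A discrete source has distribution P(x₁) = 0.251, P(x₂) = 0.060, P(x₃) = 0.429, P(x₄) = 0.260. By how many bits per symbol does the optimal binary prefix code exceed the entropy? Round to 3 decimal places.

Entropy H = −Σ p log₂ p ≈ 1.7732 bits.
Huffman merges: 3/50+251/1000→311/1000; 13/50+311/1000→571/1000; 429/1000+571/1000→1. L = 941/500 ≈ 1.8820.
L − H = 1.8820 − 1.7732 = 0.109 bits.

0.109 bits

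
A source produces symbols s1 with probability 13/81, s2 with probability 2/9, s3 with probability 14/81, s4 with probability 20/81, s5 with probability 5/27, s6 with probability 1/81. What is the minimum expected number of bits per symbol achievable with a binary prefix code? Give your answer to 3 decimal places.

2.519 bits/symbol

Repeatedly combine the two least-probable nodes; the expected code length is the sum of the merged weights.
merge 1/81 + 13/81 → 14/81
merge 14/81 + 14/81 → 28/81
merge 5/27 + 2/9 → 11/27
merge 20/81 + 28/81 → 16/27
merge 11/27 + 16/27 → 1
L = 14/81 + 28/81 + 11/27 + 16/27 + 1 = 68/27 ≈ 2.519 bits/symbol.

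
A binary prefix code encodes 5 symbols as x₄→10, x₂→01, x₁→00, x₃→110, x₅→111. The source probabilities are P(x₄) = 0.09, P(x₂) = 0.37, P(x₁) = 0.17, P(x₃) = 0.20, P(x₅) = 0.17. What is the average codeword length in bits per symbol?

2.37 bits/symbol

L̄ = Σ pᵢ·ℓᵢ = 0.09·2 + 0.37·2 + 0.17·2 + 0.20·3 + 0.17·3 = 2.37 bits/symbol.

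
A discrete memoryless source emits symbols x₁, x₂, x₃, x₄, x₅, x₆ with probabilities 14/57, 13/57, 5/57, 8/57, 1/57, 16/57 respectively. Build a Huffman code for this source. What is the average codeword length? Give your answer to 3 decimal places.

2.351 bits/symbol

Repeatedly combine the two least-probable nodes; the expected code length is the sum of the merged weights.
merge 1/57 + 5/57 → 2/19
merge 2/19 + 8/57 → 14/57
merge 13/57 + 14/57 → 9/19
merge 14/57 + 16/57 → 10/19
merge 9/19 + 10/19 → 1
L = 2/19 + 14/57 + 9/19 + 10/19 + 1 = 134/57 ≈ 2.351 bits/symbol.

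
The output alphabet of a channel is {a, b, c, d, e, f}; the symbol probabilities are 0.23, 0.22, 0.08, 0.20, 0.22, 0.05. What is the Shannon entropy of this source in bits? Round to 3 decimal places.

H = −Σ pᵢ log₂ pᵢ.
−0.23·log₂(0.23) = 0.4877
−0.22·log₂(0.22) = 0.4806
−0.08·log₂(0.08) = 0.2915
−0.20·log₂(0.20) = 0.4644
−0.22·log₂(0.22) = 0.4806
−0.05·log₂(0.05) = 0.2161
Sum ≈ 2.4208 → 2.421 bits.

2.421 bits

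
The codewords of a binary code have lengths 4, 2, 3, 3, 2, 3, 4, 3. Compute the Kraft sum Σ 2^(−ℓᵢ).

With common denominator 2^4 = 16: Σ 2^(−ℓᵢ) = 1/16 + 4/16 + 2/16 + 2/16 + 4/16 + 2/16 + 1/16 + 2/16 = 18/16 = 1.125.

1.125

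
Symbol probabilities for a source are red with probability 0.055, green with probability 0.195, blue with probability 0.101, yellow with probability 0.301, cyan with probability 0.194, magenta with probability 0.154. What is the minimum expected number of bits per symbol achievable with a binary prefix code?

2.466 bits/symbol

Repeatedly combine the two least-probable nodes; the expected code length is the sum of the merged weights.
merge 11/200 + 101/1000 → 39/250
merge 77/500 + 39/250 → 31/100
merge 97/500 + 39/200 → 389/1000
merge 301/1000 + 31/100 → 611/1000
merge 389/1000 + 611/1000 → 1
L = 39/250 + 31/100 + 389/1000 + 611/1000 + 1 = 1233/500 = 2.466 bits/symbol.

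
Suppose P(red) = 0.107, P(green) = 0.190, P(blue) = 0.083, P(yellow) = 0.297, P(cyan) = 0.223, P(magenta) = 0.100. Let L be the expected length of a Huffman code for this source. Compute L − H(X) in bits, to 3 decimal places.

Entropy H = −Σ p log₂ p ≈ 2.4334 bits.
Huffman merges: 83/1000+1/10→183/1000; 107/1000+183/1000→29/100; 19/100+223/1000→413/1000; 29/100+297/1000→587/1000; 413/1000+587/1000→1. L = 2473/1000 ≈ 2.4730.
L − H = 2.4730 − 2.4334 = 0.040 bits.

0.040 bits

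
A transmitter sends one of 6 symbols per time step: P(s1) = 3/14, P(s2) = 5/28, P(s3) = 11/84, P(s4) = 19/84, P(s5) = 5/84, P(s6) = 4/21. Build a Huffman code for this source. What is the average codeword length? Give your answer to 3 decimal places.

2.560 bits/symbol

Repeatedly combine the two least-probable nodes; the expected code length is the sum of the merged weights.
merge 5/84 + 11/84 → 4/21
merge 5/28 + 4/21 → 31/84
merge 4/21 + 3/14 → 17/42
merge 19/84 + 31/84 → 25/42
merge 17/42 + 25/42 → 1
L = 4/21 + 31/84 + 17/42 + 25/42 + 1 = 215/84 ≈ 2.560 bits/symbol.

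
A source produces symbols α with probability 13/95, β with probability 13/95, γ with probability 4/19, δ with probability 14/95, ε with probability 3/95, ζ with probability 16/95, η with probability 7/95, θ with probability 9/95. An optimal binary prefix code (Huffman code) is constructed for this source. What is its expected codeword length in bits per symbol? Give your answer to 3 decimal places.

Repeatedly combine the two least-probable nodes; the expected code length is the sum of the merged weights.
merge 3/95 + 7/95 → 2/19
merge 9/95 + 2/19 → 1/5
merge 13/95 + 13/95 → 26/95
merge 14/95 + 16/95 → 6/19
merge 1/5 + 4/19 → 39/95
merge 26/95 + 6/19 → 56/95
merge 39/95 + 56/95 → 1
L = 2/19 + 1/5 + 26/95 + 6/19 + 39/95 + 56/95 + 1 = 55/19 ≈ 2.895 bits/symbol.

2.895 bits/symbol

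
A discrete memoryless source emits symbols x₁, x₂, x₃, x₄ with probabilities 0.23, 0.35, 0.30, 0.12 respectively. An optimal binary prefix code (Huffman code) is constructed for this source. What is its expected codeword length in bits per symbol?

Repeatedly combine the two least-probable nodes; the expected code length is the sum of the merged weights.
merge 3/25 + 23/100 → 7/20
merge 3/10 + 7/20 → 13/20
merge 7/20 + 13/20 → 1
L = 7/20 + 13/20 + 1 = 2 bits/symbol.

2 bits/symbol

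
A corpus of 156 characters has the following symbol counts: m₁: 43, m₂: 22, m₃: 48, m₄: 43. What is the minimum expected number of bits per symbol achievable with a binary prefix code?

2 bits/symbol

Probabilities are the counts divided by 156.
Repeatedly combine the two least-probable nodes; the expected code length is the sum of the merged weights.
merge 11/78 + 43/156 → 5/12
merge 43/156 + 4/13 → 7/12
merge 5/12 + 7/12 → 1
L = 5/12 + 7/12 + 1 = 2 bits/symbol.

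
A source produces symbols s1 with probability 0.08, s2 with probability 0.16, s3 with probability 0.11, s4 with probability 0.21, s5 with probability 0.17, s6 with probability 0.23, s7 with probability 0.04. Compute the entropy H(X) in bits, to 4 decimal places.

H = −Σ pᵢ log₂ pᵢ.
−0.08·log₂(0.08) = 0.2915
−0.16·log₂(0.16) = 0.4230
−0.11·log₂(0.11) = 0.3503
−0.21·log₂(0.21) = 0.4728
−0.17·log₂(0.17) = 0.4346
−0.23·log₂(0.23) = 0.4877
−0.04·log₂(0.04) = 0.1858
Sum ≈ 2.6456 → 2.6456 bits.

2.6456 bits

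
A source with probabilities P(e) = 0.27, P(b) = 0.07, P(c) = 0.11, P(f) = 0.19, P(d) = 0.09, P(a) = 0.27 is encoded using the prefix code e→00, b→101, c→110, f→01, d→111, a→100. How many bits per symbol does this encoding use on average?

2.54 bits/symbol

L̄ = Σ pᵢ·ℓᵢ = 0.27·2 + 0.07·3 + 0.11·3 + 0.19·2 + 0.09·3 + 0.27·3 = 2.54 bits/symbol.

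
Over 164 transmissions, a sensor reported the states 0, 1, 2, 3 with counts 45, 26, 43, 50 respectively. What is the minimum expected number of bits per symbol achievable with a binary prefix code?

Probabilities are the counts divided by 164.
Repeatedly combine the two least-probable nodes; the expected code length is the sum of the merged weights.
merge 13/82 + 43/164 → 69/164
merge 45/164 + 25/82 → 95/164
merge 69/164 + 95/164 → 1
L = 69/164 + 95/164 + 1 = 2 bits/symbol.

2 bits/symbol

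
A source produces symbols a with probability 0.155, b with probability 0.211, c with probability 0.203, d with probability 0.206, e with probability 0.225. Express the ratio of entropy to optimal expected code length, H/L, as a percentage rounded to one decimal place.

98.0%

Entropy H = −Σ p log₂ p ≈ 2.3113 bits.
Huffman merges: 31/200+203/1000→179/500; 103/500+211/1000→417/1000; 9/40+179/500→583/1000; 417/1000+583/1000→1. L = 1179/500 ≈ 2.3580.
Efficiency = H/L = 2.3113/2.3580 = 98.0%.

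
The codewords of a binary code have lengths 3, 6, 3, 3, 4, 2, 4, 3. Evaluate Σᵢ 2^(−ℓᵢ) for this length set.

0.890625

With common denominator 2^6 = 64: Σ 2^(−ℓᵢ) = 8/64 + 1/64 + 8/64 + 8/64 + 4/64 + 16/64 + 4/64 + 8/64 = 57/64 = 0.890625.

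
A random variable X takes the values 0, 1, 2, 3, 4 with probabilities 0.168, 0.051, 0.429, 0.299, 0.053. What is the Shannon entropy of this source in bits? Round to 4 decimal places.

1.9205 bits

H = −Σ pᵢ log₂ pᵢ.
−0.168·log₂(0.168) = 0.4323
−0.051·log₂(0.051) = 0.2190
−0.429·log₂(0.429) = 0.5238
−0.299·log₂(0.299) = 0.5208
−0.053·log₂(0.053) = 0.2246
Sum ≈ 1.9205 → 1.9205 bits.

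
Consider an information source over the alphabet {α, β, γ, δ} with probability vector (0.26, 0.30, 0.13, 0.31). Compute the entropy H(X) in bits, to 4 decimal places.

1.9328 bits

H = −Σ pᵢ log₂ pᵢ.
−0.26·log₂(0.26) = 0.5053
−0.30·log₂(0.30) = 0.5211
−0.13·log₂(0.13) = 0.3826
−0.31·log₂(0.31) = 0.5238
Sum ≈ 1.9328 → 1.9328 bits.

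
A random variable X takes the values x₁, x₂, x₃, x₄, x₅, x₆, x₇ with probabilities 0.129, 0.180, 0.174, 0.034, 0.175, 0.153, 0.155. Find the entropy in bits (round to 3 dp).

H = −Σ pᵢ log₂ pᵢ.
−0.129·log₂(0.129) = 0.3811
−0.180·log₂(0.180) = 0.4453
−0.174·log₂(0.174) = 0.4390
−0.034·log₂(0.034) = 0.1659
−0.175·log₂(0.175) = 0.4401
−0.153·log₂(0.153) = 0.4144
−0.155·log₂(0.155) = 0.4169
Sum ≈ 2.7026 → 2.703 bits.

2.703 bits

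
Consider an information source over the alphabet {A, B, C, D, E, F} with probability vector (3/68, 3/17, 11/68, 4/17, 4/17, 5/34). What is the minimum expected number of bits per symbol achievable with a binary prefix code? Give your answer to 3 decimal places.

Repeatedly combine the two least-probable nodes; the expected code length is the sum of the merged weights.
merge 3/68 + 5/34 → 13/68
merge 11/68 + 3/17 → 23/68
merge 13/68 + 4/17 → 29/68
merge 4/17 + 23/68 → 39/68
merge 29/68 + 39/68 → 1
L = 13/68 + 23/68 + 29/68 + 39/68 + 1 = 43/17 ≈ 2.529 bits/symbol.

2.529 bits/symbol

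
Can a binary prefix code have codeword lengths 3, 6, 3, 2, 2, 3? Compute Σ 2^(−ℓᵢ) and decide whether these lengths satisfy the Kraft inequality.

With common denominator 2^6 = 64: Σ 2^(−ℓᵢ) = 8/64 + 1/64 + 8/64 + 16/64 + 16/64 + 8/64 = 57/64 = 0.890625.
Kraft's inequality requires Σ ≤ 1; here Σ = 0.890625 ≤ 1, so such a prefix code exists.

0.890625; yes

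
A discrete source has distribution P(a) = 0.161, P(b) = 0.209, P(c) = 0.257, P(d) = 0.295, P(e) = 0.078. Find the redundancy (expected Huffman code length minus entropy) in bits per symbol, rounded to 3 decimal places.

0.032 bits

Entropy H = −Σ p log₂ p ≈ 2.2066 bits.
Huffman merges: 39/500+161/1000→239/1000; 209/1000+239/1000→56/125; 257/1000+59/200→69/125; 56/125+69/125→1. L = 2239/1000 ≈ 2.2390.
L − H = 2.2390 − 2.2066 = 0.032 bits.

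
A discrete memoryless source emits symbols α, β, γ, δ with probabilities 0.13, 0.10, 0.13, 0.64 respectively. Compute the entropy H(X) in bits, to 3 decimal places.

1.510 bits

H = −Σ pᵢ log₂ pᵢ.
−0.13·log₂(0.13) = 0.3826
−0.10·log₂(0.10) = 0.3322
−0.13·log₂(0.13) = 0.3826
−0.64·log₂(0.64) = 0.4121
Sum ≈ 1.5095 → 1.510 bits.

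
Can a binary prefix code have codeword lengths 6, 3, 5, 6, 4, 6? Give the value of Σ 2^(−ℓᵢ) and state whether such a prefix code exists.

With common denominator 2^6 = 64: Σ 2^(−ℓᵢ) = 1/64 + 8/64 + 2/64 + 1/64 + 4/64 + 1/64 = 17/64 = 0.265625.
Kraft's inequality requires Σ ≤ 1; here Σ = 0.265625 ≤ 1, so such a prefix code exists.

0.265625; yes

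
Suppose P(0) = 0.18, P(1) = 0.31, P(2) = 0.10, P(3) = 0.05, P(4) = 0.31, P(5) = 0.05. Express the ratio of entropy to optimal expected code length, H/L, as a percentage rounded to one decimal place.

98.1%

Entropy H = −Σ p log₂ p ≈ 2.2573 bits.
Huffman merges: 1/20+1/20→1/10; 1/10+1/10→1/5; 9/50+1/5→19/50; 31/100+31/100→31/50; 19/50+31/50→1. L = 23/10 ≈ 2.3000.
Efficiency = H/L = 2.2573/2.3000 = 98.1%.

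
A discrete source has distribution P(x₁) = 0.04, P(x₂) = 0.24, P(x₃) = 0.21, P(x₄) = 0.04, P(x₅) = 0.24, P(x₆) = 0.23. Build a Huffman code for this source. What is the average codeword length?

Repeatedly combine the two least-probable nodes; the expected code length is the sum of the merged weights.
merge 1/25 + 1/25 → 2/25
merge 2/25 + 21/100 → 29/100
merge 23/100 + 6/25 → 47/100
merge 6/25 + 29/100 → 53/100
merge 47/100 + 53/100 → 1
L = 2/25 + 29/100 + 47/100 + 53/100 + 1 = 237/100 = 2.37 bits/symbol.

2.37 bits/symbol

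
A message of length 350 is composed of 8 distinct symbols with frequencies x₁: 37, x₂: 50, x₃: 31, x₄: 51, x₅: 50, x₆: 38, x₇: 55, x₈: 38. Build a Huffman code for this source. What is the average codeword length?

Probabilities are the counts divided by 350.
Repeatedly combine the two least-probable nodes; the expected code length is the sum of the merged weights.
merge 31/350 + 37/350 → 34/175
merge 19/175 + 19/175 → 38/175
merge 1/7 + 1/7 → 2/7
merge 51/350 + 11/70 → 53/175
merge 34/175 + 38/175 → 72/175
merge 2/7 + 53/175 → 103/175
merge 72/175 + 103/175 → 1
L = 34/175 + 38/175 + 2/7 + 53/175 + 72/175 + 103/175 + 1 = 3 bits/symbol.

3 bits/symbol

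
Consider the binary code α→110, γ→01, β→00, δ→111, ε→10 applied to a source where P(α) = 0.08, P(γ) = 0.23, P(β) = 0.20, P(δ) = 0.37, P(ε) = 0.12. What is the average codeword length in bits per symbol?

L̄ = Σ pᵢ·ℓᵢ = 0.08·3 + 0.23·2 + 0.20·2 + 0.37·3 + 0.12·2 = 2.45 bits/symbol.

2.45 bits/symbol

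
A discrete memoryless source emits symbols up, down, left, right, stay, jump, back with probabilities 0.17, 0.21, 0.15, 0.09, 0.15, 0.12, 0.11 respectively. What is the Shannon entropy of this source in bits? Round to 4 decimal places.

H = −Σ pᵢ log₂ pᵢ.
−0.17·log₂(0.17) = 0.4346
−0.21·log₂(0.21) = 0.4728
−0.15·log₂(0.15) = 0.4105
−0.09·log₂(0.09) = 0.3127
−0.15·log₂(0.15) = 0.4105
−0.12·log₂(0.12) = 0.3671
−0.11·log₂(0.11) = 0.3503
Sum ≈ 2.7585 → 2.7585 bits.

2.7585 bits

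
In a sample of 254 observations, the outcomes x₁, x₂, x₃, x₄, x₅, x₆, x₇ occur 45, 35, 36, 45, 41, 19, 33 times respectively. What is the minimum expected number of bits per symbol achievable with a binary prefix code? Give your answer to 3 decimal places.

2.823 bits/symbol

Probabilities are the counts divided by 254.
Repeatedly combine the two least-probable nodes; the expected code length is the sum of the merged weights.
merge 19/254 + 33/254 → 26/127
merge 35/254 + 18/127 → 71/254
merge 41/254 + 45/254 → 43/127
merge 45/254 + 26/127 → 97/254
merge 71/254 + 43/127 → 157/254
merge 97/254 + 157/254 → 1
L = 26/127 + 71/254 + 43/127 + 97/254 + 157/254 + 1 = 717/254 ≈ 2.823 bits/symbol.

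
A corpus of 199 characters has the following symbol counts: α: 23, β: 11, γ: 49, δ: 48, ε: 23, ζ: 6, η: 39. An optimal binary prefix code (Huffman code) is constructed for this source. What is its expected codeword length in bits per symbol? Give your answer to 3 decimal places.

2.598 bits/symbol

Probabilities are the counts divided by 199.
Repeatedly combine the two least-probable nodes; the expected code length is the sum of the merged weights.
merge 6/199 + 11/199 → 17/199
merge 17/199 + 23/199 → 40/199
merge 23/199 + 39/199 → 62/199
merge 40/199 + 48/199 → 88/199
merge 49/199 + 62/199 → 111/199
merge 88/199 + 111/199 → 1
L = 17/199 + 40/199 + 62/199 + 88/199 + 111/199 + 1 = 517/199 ≈ 2.598 bits/symbol.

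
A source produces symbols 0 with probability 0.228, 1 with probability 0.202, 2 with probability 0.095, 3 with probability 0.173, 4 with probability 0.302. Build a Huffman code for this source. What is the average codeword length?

2.268 bits/symbol

Repeatedly combine the two least-probable nodes; the expected code length is the sum of the merged weights.
merge 19/200 + 173/1000 → 67/250
merge 101/500 + 57/250 → 43/100
merge 67/250 + 151/500 → 57/100
merge 43/100 + 57/100 → 1
L = 67/250 + 43/100 + 57/100 + 1 = 567/250 = 2.268 bits/symbol.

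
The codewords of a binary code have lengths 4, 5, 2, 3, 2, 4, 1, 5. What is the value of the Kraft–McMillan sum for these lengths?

1.3125

With common denominator 2^5 = 32: Σ 2^(−ℓᵢ) = 2/32 + 1/32 + 8/32 + 4/32 + 8/32 + 2/32 + 16/32 + 1/32 = 42/32 = 1.3125.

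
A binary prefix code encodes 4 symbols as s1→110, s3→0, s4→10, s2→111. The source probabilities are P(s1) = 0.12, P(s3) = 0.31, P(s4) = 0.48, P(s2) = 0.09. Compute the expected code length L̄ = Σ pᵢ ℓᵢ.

L̄ = Σ pᵢ·ℓᵢ = 0.12·3 + 0.31·1 + 0.48·2 + 0.09·3 = 1.9 bits/symbol.

1.9 bits/symbol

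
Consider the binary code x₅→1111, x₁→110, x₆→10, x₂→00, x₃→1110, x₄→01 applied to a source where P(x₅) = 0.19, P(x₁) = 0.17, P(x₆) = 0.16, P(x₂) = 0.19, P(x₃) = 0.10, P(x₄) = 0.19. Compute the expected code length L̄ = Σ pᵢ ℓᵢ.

2.75 bits/symbol

L̄ = Σ pᵢ·ℓᵢ = 0.19·4 + 0.17·3 + 0.16·2 + 0.19·2 + 0.10·4 + 0.19·2 = 2.75 bits/symbol.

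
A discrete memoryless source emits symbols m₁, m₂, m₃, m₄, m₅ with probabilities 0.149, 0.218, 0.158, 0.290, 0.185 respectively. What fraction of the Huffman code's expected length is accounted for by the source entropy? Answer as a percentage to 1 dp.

Entropy H = −Σ p log₂ p ≈ 2.2772 bits.
Huffman merges: 149/1000+79/500→307/1000; 37/200+109/500→403/1000; 29/100+307/1000→597/1000; 403/1000+597/1000→1. L = 2307/1000 ≈ 2.3070.
Efficiency = H/L = 2.2772/2.3070 = 98.7%.

98.7%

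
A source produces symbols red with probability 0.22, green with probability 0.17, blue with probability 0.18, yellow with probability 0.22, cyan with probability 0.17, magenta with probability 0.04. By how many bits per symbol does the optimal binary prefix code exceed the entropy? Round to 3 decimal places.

0.099 bits

Entropy H = −Σ p log₂ p ≈ 2.4614 bits.
Huffman merges: 1/25+17/100→21/100; 17/100+9/50→7/20; 21/100+11/50→43/100; 11/50+7/20→57/100; 43/100+57/100→1. L = 64/25 ≈ 2.5600.
L − H = 2.5600 − 2.4614 = 0.099 bits.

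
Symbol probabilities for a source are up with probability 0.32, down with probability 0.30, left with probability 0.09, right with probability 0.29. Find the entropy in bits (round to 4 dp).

H = −Σ pᵢ log₂ pᵢ.
−0.32·log₂(0.32) = 0.5260
−0.30·log₂(0.30) = 0.5211
−0.09·log₂(0.09) = 0.3127
−0.29·log₂(0.29) = 0.5179
Sum ≈ 1.8777 → 1.8777 bits.

1.8777 bits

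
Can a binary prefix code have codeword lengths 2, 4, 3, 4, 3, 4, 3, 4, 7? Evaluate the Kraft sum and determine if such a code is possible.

With common denominator 2^7 = 128: Σ 2^(−ℓᵢ) = 32/128 + 8/128 + 16/128 + 8/128 + 16/128 + 8/128 + 16/128 + 8/128 + 1/128 = 113/128 = 0.8828125.
Kraft's inequality requires Σ ≤ 1; here Σ = 0.8828125 ≤ 1, so such a prefix code exists.

0.8828125; yes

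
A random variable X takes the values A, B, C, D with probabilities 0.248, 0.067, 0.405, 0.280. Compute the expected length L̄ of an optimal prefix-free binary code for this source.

1.91 bits/symbol

Repeatedly combine the two least-probable nodes; the expected code length is the sum of the merged weights.
merge 67/1000 + 31/125 → 63/200
merge 7/25 + 63/200 → 119/200
merge 81/200 + 119/200 → 1
L = 63/200 + 119/200 + 1 = 191/100 = 1.91 bits/symbol.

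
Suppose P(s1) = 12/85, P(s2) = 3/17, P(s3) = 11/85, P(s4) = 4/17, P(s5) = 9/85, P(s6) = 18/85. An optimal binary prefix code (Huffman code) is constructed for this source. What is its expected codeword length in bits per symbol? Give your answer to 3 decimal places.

2.553 bits/symbol

Repeatedly combine the two least-probable nodes; the expected code length is the sum of the merged weights.
merge 9/85 + 11/85 → 4/17
merge 12/85 + 3/17 → 27/85
merge 18/85 + 4/17 → 38/85
merge 4/17 + 27/85 → 47/85
merge 38/85 + 47/85 → 1
L = 4/17 + 27/85 + 38/85 + 47/85 + 1 = 217/85 ≈ 2.553 bits/symbol.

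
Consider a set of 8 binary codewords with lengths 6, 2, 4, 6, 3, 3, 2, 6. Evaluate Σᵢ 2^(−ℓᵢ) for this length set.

With common denominator 2^6 = 64: Σ 2^(−ℓᵢ) = 1/64 + 16/64 + 4/64 + 1/64 + 8/64 + 8/64 + 16/64 + 1/64 = 55/64 = 0.859375.

0.859375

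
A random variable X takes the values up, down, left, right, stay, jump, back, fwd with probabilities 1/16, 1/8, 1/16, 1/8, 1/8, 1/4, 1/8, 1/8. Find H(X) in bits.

2.875 bits

Each probability is a power of 1/2, so log₂(1/p) is an integer.
H = Σ p·log₂(1/p) = 1/16·4 + 1/8·3 + 1/16·4 + 1/8·3 + 1/8·3 + 1/4·2 + 1/8·3 + 1/8·3 = 2.875 bits.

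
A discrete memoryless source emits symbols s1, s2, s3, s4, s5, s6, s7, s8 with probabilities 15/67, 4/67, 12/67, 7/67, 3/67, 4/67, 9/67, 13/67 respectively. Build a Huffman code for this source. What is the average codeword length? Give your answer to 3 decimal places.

2.851 bits/symbol

Repeatedly combine the two least-probable nodes; the expected code length is the sum of the merged weights.
merge 3/67 + 4/67 → 7/67
merge 4/67 + 7/67 → 11/67
merge 7/67 + 9/67 → 16/67
merge 11/67 + 12/67 → 23/67
merge 13/67 + 15/67 → 28/67
merge 16/67 + 23/67 → 39/67
merge 28/67 + 39/67 → 1
L = 7/67 + 11/67 + 16/67 + 23/67 + 28/67 + 39/67 + 1 = 191/67 ≈ 2.851 bits/symbol.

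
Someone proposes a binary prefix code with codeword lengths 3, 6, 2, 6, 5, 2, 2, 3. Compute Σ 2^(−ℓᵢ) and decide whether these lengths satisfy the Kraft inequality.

With common denominator 2^6 = 64: Σ 2^(−ℓᵢ) = 8/64 + 1/64 + 16/64 + 1/64 + 2/64 + 16/64 + 16/64 + 8/64 = 68/64 = 1.0625.
Kraft's inequality requires Σ ≤ 1; here Σ = 1.0625 > 1, so no such prefix code exists.

1.0625; no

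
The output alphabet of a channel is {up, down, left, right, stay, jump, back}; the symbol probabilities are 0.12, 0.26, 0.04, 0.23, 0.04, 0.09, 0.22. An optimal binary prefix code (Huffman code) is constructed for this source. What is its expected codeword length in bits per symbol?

2.54 bits/symbol

Repeatedly combine the two least-probable nodes; the expected code length is the sum of the merged weights.
merge 1/25 + 1/25 → 2/25
merge 2/25 + 9/100 → 17/100
merge 3/25 + 17/100 → 29/100
merge 11/50 + 23/100 → 9/20
merge 13/50 + 29/100 → 11/20
merge 9/20 + 11/20 → 1
L = 2/25 + 17/100 + 29/100 + 9/20 + 11/20 + 1 = 127/50 = 2.54 bits/symbol.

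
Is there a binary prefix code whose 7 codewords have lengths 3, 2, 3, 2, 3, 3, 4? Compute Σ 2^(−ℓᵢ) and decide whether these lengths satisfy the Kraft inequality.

1.0625; no

With common denominator 2^4 = 16: Σ 2^(−ℓᵢ) = 2/16 + 4/16 + 2/16 + 4/16 + 2/16 + 2/16 + 1/16 = 17/16 = 1.0625.
Kraft's inequality requires Σ ≤ 1; here Σ = 1.0625 > 1, so no such prefix code exists.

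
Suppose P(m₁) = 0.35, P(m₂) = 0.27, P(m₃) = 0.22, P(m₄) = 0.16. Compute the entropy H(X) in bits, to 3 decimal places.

1.944 bits

H = −Σ pᵢ log₂ pᵢ.
−0.35·log₂(0.35) = 0.5301
−0.27·log₂(0.27) = 0.5100
−0.22·log₂(0.22) = 0.4806
−0.16·log₂(0.16) = 0.4230
Sum ≈ 1.9437 → 1.944 bits.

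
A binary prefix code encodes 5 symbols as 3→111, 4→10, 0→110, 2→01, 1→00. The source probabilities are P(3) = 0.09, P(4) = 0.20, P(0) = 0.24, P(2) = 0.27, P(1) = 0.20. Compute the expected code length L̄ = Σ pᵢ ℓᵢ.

L̄ = Σ pᵢ·ℓᵢ = 0.09·3 + 0.20·2 + 0.24·3 + 0.27·2 + 0.20·2 = 2.33 bits/symbol.

2.33 bits/symbol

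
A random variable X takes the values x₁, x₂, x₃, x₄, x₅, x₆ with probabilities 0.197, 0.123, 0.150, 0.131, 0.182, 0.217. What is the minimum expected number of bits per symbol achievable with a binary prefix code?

Repeatedly combine the two least-probable nodes; the expected code length is the sum of the merged weights.
merge 123/1000 + 131/1000 → 127/500
merge 3/20 + 91/500 → 83/250
merge 197/1000 + 217/1000 → 207/500
merge 127/500 + 83/250 → 293/500
merge 207/500 + 293/500 → 1
L = 127/500 + 83/250 + 207/500 + 293/500 + 1 = 1293/500 = 2.586 bits/symbol.

2.586 bits/symbol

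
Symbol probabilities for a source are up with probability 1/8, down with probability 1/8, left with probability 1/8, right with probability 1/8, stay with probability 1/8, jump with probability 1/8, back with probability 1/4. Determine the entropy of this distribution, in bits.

2.75 bits

Each probability is a power of 1/2, so log₂(1/p) is an integer.
H = Σ p·log₂(1/p) = 1/8·3 + 1/8·3 + 1/8·3 + 1/8·3 + 1/8·3 + 1/8·3 + 1/4·2 = 2.75 bits.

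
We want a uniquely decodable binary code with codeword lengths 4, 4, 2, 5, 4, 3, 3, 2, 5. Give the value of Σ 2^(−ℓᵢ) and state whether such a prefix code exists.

With common denominator 2^5 = 32: Σ 2^(−ℓᵢ) = 2/32 + 2/32 + 8/32 + 1/32 + 2/32 + 4/32 + 4/32 + 8/32 + 1/32 = 32/32 = 1.
Kraft's inequality requires Σ ≤ 1; here Σ = 1 ≤ 1, so such a prefix code exists.

1; yes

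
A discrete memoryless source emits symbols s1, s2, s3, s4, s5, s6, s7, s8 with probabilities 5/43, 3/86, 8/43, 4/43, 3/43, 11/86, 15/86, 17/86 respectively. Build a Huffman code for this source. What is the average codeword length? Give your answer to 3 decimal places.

2.907 bits/symbol

Repeatedly combine the two least-probable nodes; the expected code length is the sum of the merged weights.
merge 3/86 + 3/43 → 9/86
merge 4/43 + 9/86 → 17/86
merge 5/43 + 11/86 → 21/86
merge 15/86 + 8/43 → 31/86
merge 17/86 + 17/86 → 17/43
merge 21/86 + 31/86 → 26/43
merge 17/43 + 26/43 → 1
L = 9/86 + 17/86 + 21/86 + 31/86 + 17/43 + 26/43 + 1 = 125/43 ≈ 2.907 bits/symbol.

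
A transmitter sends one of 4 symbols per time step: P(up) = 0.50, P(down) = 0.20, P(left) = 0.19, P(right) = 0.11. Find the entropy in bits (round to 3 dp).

1.770 bits

H = −Σ pᵢ log₂ pᵢ.
−0.50·log₂(0.50) = 0.5000
−0.20·log₂(0.20) = 0.4644
−0.19·log₂(0.19) = 0.4552
−0.11·log₂(0.11) = 0.3503
Sum ≈ 1.7699 → 1.770 bits.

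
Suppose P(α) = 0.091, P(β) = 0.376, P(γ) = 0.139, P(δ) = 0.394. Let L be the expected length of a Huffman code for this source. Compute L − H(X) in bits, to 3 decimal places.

Entropy H = −Σ p log₂ p ≈ 1.7704 bits.
Huffman merges: 91/1000+139/1000→23/100; 23/100+47/125→303/500; 197/500+303/500→1. L = 459/250 ≈ 1.8360.
L − H = 1.8360 − 1.7704 = 0.066 bits.

0.066 bits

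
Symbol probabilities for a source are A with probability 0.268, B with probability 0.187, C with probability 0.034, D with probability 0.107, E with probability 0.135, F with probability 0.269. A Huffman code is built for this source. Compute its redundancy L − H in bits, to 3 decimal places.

0.045 bits

Entropy H = −Σ p log₂ p ≈ 2.3719 bits.
Huffman merges: 17/500+107/1000→141/1000; 27/200+141/1000→69/250; 187/1000+67/250→91/200; 269/1000+69/250→109/200; 91/200+109/200→1. L = 2417/1000 ≈ 2.4170.
L − H = 2.4170 − 2.3719 = 0.045 bits.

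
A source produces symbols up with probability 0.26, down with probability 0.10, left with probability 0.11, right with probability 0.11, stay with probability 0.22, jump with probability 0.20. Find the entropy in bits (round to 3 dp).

H = −Σ pᵢ log₂ pᵢ.
−0.26·log₂(0.26) = 0.5053
−0.10·log₂(0.10) = 0.3322
−0.11·log₂(0.11) = 0.3503
−0.11·log₂(0.11) = 0.3503
−0.22·log₂(0.22) = 0.4806
−0.20·log₂(0.20) = 0.4644
Sum ≈ 2.4830 → 2.483 bits.

2.483 bits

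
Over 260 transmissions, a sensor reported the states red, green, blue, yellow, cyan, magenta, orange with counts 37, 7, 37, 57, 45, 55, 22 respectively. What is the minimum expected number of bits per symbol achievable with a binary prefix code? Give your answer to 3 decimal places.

2.681 bits/symbol

Probabilities are the counts divided by 260.
Repeatedly combine the two least-probable nodes; the expected code length is the sum of the merged weights.
merge 7/260 + 11/130 → 29/260
merge 29/260 + 37/260 → 33/130
merge 37/260 + 9/52 → 41/130
merge 11/52 + 57/260 → 28/65
merge 33/130 + 41/130 → 37/65
merge 28/65 + 37/65 → 1
L = 29/260 + 33/130 + 41/130 + 28/65 + 37/65 + 1 = 697/260 ≈ 2.681 bits/symbol.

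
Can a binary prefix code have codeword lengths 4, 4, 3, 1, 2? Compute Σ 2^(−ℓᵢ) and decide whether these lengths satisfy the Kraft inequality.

1; yes

With common denominator 2^4 = 16: Σ 2^(−ℓᵢ) = 1/16 + 1/16 + 2/16 + 8/16 + 4/16 = 16/16 = 1.
Kraft's inequality requires Σ ≤ 1; here Σ = 1 ≤ 1, so such a prefix code exists.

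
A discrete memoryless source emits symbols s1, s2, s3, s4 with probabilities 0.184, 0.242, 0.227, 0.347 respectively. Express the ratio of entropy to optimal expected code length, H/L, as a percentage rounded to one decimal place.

Entropy H = −Σ p log₂ p ≈ 1.9602 bits.
Huffman merges: 23/125+227/1000→411/1000; 121/500+347/1000→589/1000; 411/1000+589/1000→1. L = 2 ≈ 2.0000.
Efficiency = H/L = 1.9602/2.0000 = 98.0%.

98.0%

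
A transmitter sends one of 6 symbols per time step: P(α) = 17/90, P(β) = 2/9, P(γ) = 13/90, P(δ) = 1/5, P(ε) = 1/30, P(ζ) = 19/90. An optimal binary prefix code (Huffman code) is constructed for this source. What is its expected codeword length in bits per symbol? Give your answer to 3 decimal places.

2.544 bits/symbol

Repeatedly combine the two least-probable nodes; the expected code length is the sum of the merged weights.
merge 1/30 + 13/90 → 8/45
merge 8/45 + 17/90 → 11/30
merge 1/5 + 19/90 → 37/90
merge 2/9 + 11/30 → 53/90
merge 37/90 + 53/90 → 1
L = 8/45 + 11/30 + 37/90 + 53/90 + 1 = 229/90 ≈ 2.544 bits/symbol.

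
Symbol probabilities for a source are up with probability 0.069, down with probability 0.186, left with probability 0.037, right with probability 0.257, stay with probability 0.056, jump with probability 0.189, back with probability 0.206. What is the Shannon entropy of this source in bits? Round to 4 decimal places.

H = −Σ pᵢ log₂ pᵢ.
−0.069·log₂(0.069) = 0.2662
−0.186·log₂(0.186) = 0.4514
−0.037·log₂(0.037) = 0.1760
−0.257·log₂(0.257) = 0.5038
−0.056·log₂(0.056) = 0.2329
−0.189·log₂(0.189) = 0.4543
−0.206·log₂(0.206) = 0.4695
Sum ≈ 2.5539 → 2.5539 bits.

2.5539 bits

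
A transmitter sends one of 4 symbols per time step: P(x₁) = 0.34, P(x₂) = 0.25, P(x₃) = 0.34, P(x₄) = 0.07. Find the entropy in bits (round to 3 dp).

1.827 bits

H = −Σ pᵢ log₂ pᵢ.
−0.34·log₂(0.34) = 0.5292
−0.25·log₂(0.25) = 0.5000
−0.34·log₂(0.34) = 0.5292
−0.07·log₂(0.07) = 0.2686
Sum ≈ 1.8269 → 1.827 bits.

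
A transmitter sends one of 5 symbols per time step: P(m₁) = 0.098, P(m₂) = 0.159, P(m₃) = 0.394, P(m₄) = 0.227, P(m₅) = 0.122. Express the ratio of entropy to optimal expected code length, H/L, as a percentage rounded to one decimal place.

Entropy H = −Σ p log₂ p ≈ 2.1355 bits.
Huffman merges: 49/500+61/500→11/50; 159/1000+11/50→379/1000; 227/1000+379/1000→303/500; 197/500+303/500→1. L = 441/200 ≈ 2.2050.
Efficiency = H/L = 2.1355/2.2050 = 96.8%.

96.8%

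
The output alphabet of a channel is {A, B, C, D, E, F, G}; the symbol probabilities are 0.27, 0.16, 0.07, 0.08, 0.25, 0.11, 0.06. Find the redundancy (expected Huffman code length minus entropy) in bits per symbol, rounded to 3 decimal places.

Entropy H = −Σ p log₂ p ≈ 2.5869 bits.
Huffman merges: 3/50+7/100→13/100; 2/25+11/100→19/100; 13/100+4/25→29/100; 19/100+1/4→11/25; 27/100+29/100→14/25; 11/25+14/25→1. L = 261/100 ≈ 2.6100.
L − H = 2.6100 − 2.5869 = 0.023 bits.

0.023 bits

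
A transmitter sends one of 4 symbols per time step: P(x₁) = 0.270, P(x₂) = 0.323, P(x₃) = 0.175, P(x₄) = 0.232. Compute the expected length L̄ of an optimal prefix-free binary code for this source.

2 bits/symbol

Repeatedly combine the two least-probable nodes; the expected code length is the sum of the merged weights.
merge 7/40 + 29/125 → 407/1000
merge 27/100 + 323/1000 → 593/1000
merge 407/1000 + 593/1000 → 1
L = 407/1000 + 593/1000 + 1 = 2 bits/symbol.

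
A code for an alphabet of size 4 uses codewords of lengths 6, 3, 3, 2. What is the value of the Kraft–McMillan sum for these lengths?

With common denominator 2^6 = 64: Σ 2^(−ℓᵢ) = 1/64 + 8/64 + 8/64 + 16/64 = 33/64 = 0.515625.

0.515625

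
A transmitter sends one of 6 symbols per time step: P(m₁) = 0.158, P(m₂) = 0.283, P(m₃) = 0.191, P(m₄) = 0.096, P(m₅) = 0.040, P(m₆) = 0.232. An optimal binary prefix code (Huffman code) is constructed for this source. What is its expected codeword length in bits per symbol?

Repeatedly combine the two least-probable nodes; the expected code length is the sum of the merged weights.
merge 1/25 + 12/125 → 17/125
merge 17/125 + 79/500 → 147/500
merge 191/1000 + 29/125 → 423/1000
merge 283/1000 + 147/500 → 577/1000
merge 423/1000 + 577/1000 → 1
L = 17/125 + 147/500 + 423/1000 + 577/1000 + 1 = 243/100 = 2.43 bits/symbol.

2.43 bits/symbol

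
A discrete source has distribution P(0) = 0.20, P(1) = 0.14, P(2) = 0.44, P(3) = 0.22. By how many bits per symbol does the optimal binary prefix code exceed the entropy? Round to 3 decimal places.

Entropy H = −Σ p log₂ p ≈ 1.8632 bits.
Huffman merges: 7/50+1/5→17/50; 11/50+17/50→14/25; 11/25+14/25→1. L = 19/10 ≈ 1.9000.
L − H = 1.9000 − 1.8632 = 0.037 bits.

0.037 bits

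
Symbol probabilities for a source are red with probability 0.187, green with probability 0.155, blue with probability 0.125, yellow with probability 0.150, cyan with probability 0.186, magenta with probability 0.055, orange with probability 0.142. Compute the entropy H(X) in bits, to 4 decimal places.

H = −Σ pᵢ log₂ pᵢ.
−0.187·log₂(0.187) = 0.4523
−0.155·log₂(0.155) = 0.4169
−0.125·log₂(0.125) = 0.3750
−0.150·log₂(0.150) = 0.4105
−0.186·log₂(0.186) = 0.4514
−0.055·log₂(0.055) = 0.2301
−0.142·log₂(0.142) = 0.3999
Sum ≈ 2.7361 → 2.7361 bits.

2.7361 bits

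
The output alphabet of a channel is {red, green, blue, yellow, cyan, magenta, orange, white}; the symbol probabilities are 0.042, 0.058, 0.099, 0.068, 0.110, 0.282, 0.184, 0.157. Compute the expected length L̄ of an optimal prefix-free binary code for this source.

2.801 bits/symbol

Repeatedly combine the two least-probable nodes; the expected code length is the sum of the merged weights.
merge 21/500 + 29/500 → 1/10
merge 17/250 + 99/1000 → 167/1000
merge 1/10 + 11/100 → 21/100
merge 157/1000 + 167/1000 → 81/250
merge 23/125 + 21/100 → 197/500
merge 141/500 + 81/250 → 303/500
merge 197/500 + 303/500 → 1
L = 1/10 + 167/1000 + 21/100 + 81/250 + 197/500 + 303/500 + 1 = 2801/1000 = 2.801 bits/symbol.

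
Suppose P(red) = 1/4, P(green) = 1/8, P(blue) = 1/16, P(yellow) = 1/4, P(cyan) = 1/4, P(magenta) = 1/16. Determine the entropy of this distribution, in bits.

2.375 bits

Each probability is a power of 1/2, so log₂(1/p) is an integer.
H = Σ p·log₂(1/p) = 1/4·2 + 1/8·3 + 1/16·4 + 1/4·2 + 1/4·2 + 1/16·4 = 2.375 bits.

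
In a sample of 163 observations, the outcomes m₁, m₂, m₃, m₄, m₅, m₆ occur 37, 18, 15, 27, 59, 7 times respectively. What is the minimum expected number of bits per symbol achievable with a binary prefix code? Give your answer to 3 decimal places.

Probabilities are the counts divided by 163.
Repeatedly combine the two least-probable nodes; the expected code length is the sum of the merged weights.
merge 7/163 + 15/163 → 22/163
merge 18/163 + 22/163 → 40/163
merge 27/163 + 37/163 → 64/163
merge 40/163 + 59/163 → 99/163
merge 64/163 + 99/163 → 1
L = 22/163 + 40/163 + 64/163 + 99/163 + 1 = 388/163 ≈ 2.380 bits/symbol.

2.380 bits/symbol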